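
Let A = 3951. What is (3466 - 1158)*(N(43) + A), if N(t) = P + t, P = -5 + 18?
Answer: 9248156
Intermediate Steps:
P = 13
N(t) = 13 + t
(3466 - 1158)*(N(43) + A) = (3466 - 1158)*((13 + 43) + 3951) = 2308*(56 + 3951) = 2308*4007 = 9248156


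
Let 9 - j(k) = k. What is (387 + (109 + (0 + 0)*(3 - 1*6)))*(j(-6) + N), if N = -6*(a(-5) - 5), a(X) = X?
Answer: 37200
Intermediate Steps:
j(k) = 9 - k
N = 60 (N = -6*(-5 - 5) = -6*(-10) = 60)
(387 + (109 + (0 + 0)*(3 - 1*6)))*(j(-6) + N) = (387 + (109 + (0 + 0)*(3 - 1*6)))*((9 - 1*(-6)) + 60) = (387 + (109 + 0*(3 - 6)))*((9 + 6) + 60) = (387 + (109 + 0*(-3)))*(15 + 60) = (387 + (109 + 0))*75 = (387 + 109)*75 = 496*75 = 37200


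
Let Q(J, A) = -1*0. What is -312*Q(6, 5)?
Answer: 0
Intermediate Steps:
Q(J, A) = 0
-312*Q(6, 5) = -312*0 = 0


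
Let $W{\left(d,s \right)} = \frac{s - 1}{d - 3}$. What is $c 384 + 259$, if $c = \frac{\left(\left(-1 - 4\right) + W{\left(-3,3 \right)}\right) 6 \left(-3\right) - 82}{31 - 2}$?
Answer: $\frac{12887}{29} \approx 444.38$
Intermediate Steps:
$W{\left(d,s \right)} = \frac{-1 + s}{-3 + d}$
$c = \frac{14}{29}$ ($c = \frac{\left(\left(-1 - 4\right) + \frac{-1 + 3}{-3 - 3}\right) 6 \left(-3\right) - 82}{31 - 2} = \frac{\left(\left(-1 - 4\right) + \frac{1}{-6} \cdot 2\right) 6 \left(-3\right) - 82}{29} = \left(\left(-5 - \frac{1}{3}\right) 6 \left(-3\right) - 82\right) \frac{1}{29} = \left(\left(- \frac{16}{3}\right) 6 \left(-3\right) - 82\right) \frac{1}{29} = \left(\left(-32\right) \left(-3\right) - 82\right) \frac{1}{29} = \left(96 - 82\right) \frac{1}{29} = 14 \cdot \frac{1}{29} = \frac{14}{29} \approx 0.48276$)
$c 384 + 259 = \frac{14}{29} \cdot 384 + 259 = \frac{5376}{29} + 259 = \frac{12887}{29}$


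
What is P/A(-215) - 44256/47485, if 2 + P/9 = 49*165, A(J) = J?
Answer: -692781267/2041855 ≈ -339.29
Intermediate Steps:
P = 72747 (P = -18 + 9*(49*165) = -18 + 9*8085 = -18 + 72765 = 72747)
P/A(-215) - 44256/47485 = 72747/(-215) - 44256/47485 = 72747*(-1/215) - 44256*1/47485 = -72747/215 - 44256/47485 = -692781267/2041855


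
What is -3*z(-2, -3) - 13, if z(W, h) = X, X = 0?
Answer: -13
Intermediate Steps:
z(W, h) = 0
-3*z(-2, -3) - 13 = -3*0 - 13 = 0 - 13 = -13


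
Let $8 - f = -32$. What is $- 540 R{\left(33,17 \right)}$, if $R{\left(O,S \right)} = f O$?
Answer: $-712800$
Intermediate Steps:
$f = 40$ ($f = 8 - -32 = 8 + 32 = 40$)
$R{\left(O,S \right)} = 40 O$
$- 540 R{\left(33,17 \right)} = - 540 \cdot 40 \cdot 33 = \left(-540\right) 1320 = -712800$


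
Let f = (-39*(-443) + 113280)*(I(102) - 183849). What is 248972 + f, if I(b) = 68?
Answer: -23993647045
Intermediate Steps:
f = -23993896017 (f = (-39*(-443) + 113280)*(68 - 183849) = (17277 + 113280)*(-183781) = 130557*(-183781) = -23993896017)
248972 + f = 248972 - 23993896017 = -23993647045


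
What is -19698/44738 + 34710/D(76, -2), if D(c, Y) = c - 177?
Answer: -777422739/2259269 ≈ -344.10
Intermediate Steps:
D(c, Y) = -177 + c
-19698/44738 + 34710/D(76, -2) = -19698/44738 + 34710/(-177 + 76) = -19698*1/44738 + 34710/(-101) = -9849/22369 + 34710*(-1/101) = -9849/22369 - 34710/101 = -777422739/2259269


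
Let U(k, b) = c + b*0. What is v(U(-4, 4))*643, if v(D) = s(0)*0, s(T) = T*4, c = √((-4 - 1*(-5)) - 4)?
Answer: 0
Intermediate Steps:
c = I*√3 (c = √((-4 + 5) - 4) = √(1 - 4) = √(-3) = I*√3 ≈ 1.732*I)
s(T) = 4*T
U(k, b) = I*√3 (U(k, b) = I*√3 + b*0 = I*√3 + 0 = I*√3)
v(D) = 0 (v(D) = (4*0)*0 = 0*0 = 0)
v(U(-4, 4))*643 = 0*643 = 0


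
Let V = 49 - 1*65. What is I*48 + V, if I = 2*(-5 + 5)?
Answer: -16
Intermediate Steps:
V = -16 (V = 49 - 65 = -16)
I = 0 (I = 2*0 = 0)
I*48 + V = 0*48 - 16 = 0 - 16 = -16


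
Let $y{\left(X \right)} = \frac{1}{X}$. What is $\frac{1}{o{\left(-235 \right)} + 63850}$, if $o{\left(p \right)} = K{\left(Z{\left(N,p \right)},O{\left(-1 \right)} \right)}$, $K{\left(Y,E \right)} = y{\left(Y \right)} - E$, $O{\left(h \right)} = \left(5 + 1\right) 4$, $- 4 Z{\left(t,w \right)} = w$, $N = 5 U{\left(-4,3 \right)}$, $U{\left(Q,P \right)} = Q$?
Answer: $\frac{235}{14999114} \approx 1.5668 \cdot 10^{-5}$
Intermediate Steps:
$N = -20$ ($N = 5 \left(-4\right) = -20$)
$Z{\left(t,w \right)} = - \frac{w}{4}$
$O{\left(h \right)} = 24$ ($O{\left(h \right)} = 6 \cdot 4 = 24$)
$K{\left(Y,E \right)} = \frac{1}{Y} - E$
$o{\left(p \right)} = -24 - \frac{4}{p}$ ($o{\left(p \right)} = \frac{1}{\left(- \frac{1}{4}\right) p} - 24 = - \frac{4}{p} - 24 = -24 - \frac{4}{p}$)
$\frac{1}{o{\left(-235 \right)} + 63850} = \frac{1}{\left(-24 - \frac{4}{-235}\right) + 63850} = \frac{1}{\left(-24 - - \frac{4}{235}\right) + 63850} = \frac{1}{\left(-24 + \frac{4}{235}\right) + 63850} = \frac{1}{- \frac{5636}{235} + 63850} = \frac{1}{\frac{14999114}{235}} = \frac{235}{14999114}$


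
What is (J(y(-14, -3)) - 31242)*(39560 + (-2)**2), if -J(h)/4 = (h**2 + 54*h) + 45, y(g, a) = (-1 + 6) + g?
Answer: -1179086328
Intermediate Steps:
y(g, a) = 5 + g
J(h) = -180 - 216*h - 4*h**2 (J(h) = -4*((h**2 + 54*h) + 45) = -4*(45 + h**2 + 54*h) = -180 - 216*h - 4*h**2)
(J(y(-14, -3)) - 31242)*(39560 + (-2)**2) = ((-180 - 216*(5 - 14) - 4*(5 - 14)**2) - 31242)*(39560 + (-2)**2) = ((-180 - 216*(-9) - 4*(-9)**2) - 31242)*(39560 + 4) = ((-180 + 1944 - 4*81) - 31242)*39564 = ((-180 + 1944 - 324) - 31242)*39564 = (1440 - 31242)*39564 = -29802*39564 = -1179086328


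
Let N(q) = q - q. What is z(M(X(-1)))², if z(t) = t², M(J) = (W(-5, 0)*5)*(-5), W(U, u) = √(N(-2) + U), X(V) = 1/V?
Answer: 9765625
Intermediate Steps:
N(q) = 0
W(U, u) = √U (W(U, u) = √(0 + U) = √U)
M(J) = -25*I*√5 (M(J) = (√(-5)*5)*(-5) = ((I*√5)*5)*(-5) = (5*I*√5)*(-5) = -25*I*√5)
z(M(X(-1)))² = ((-25*I*√5)²)² = (-3125)² = 9765625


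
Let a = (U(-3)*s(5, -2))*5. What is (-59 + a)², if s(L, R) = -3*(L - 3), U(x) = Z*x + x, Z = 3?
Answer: 90601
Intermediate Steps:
U(x) = 4*x (U(x) = 3*x + x = 4*x)
s(L, R) = 9 - 3*L (s(L, R) = -3*(-3 + L) = 9 - 3*L)
a = 360 (a = ((4*(-3))*(9 - 3*5))*5 = -12*(9 - 15)*5 = -12*(-6)*5 = 72*5 = 360)
(-59 + a)² = (-59 + 360)² = 301² = 90601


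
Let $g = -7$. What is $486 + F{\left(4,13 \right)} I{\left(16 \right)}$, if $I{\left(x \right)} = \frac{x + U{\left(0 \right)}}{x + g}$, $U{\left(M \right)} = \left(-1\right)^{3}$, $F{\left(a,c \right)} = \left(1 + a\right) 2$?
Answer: $\frac{1508}{3} \approx 502.67$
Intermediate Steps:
$F{\left(a,c \right)} = 2 + 2 a$
$U{\left(M \right)} = -1$
$I{\left(x \right)} = \frac{-1 + x}{-7 + x}$ ($I{\left(x \right)} = \frac{x - 1}{x - 7} = \frac{-1 + x}{-7 + x}$)
$486 + F{\left(4,13 \right)} I{\left(16 \right)} = 486 + \left(2 + 2 \cdot 4\right) \frac{-1 + 16}{-7 + 16} = 486 + \left(2 + 8\right) \frac{1}{9} \cdot 15 = 486 + 10 \cdot \frac{1}{9} \cdot 15 = 486 + 10 \cdot \frac{5}{3} = 486 + \frac{50}{3} = \frac{1508}{3}$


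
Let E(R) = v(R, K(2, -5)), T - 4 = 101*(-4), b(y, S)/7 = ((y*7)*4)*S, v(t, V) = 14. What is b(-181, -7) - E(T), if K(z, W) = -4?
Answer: 248318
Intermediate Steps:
b(y, S) = 196*S*y (b(y, S) = 7*(((y*7)*4)*S) = 7*(((7*y)*4)*S) = 7*((28*y)*S) = 7*(28*S*y) = 196*S*y)
T = -400 (T = 4 + 101*(-4) = 4 - 404 = -400)
E(R) = 14
b(-181, -7) - E(T) = 196*(-7)*(-181) - 1*14 = 248332 - 14 = 248318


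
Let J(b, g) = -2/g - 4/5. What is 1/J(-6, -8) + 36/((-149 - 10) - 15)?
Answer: -646/319 ≈ -2.0251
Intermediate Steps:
J(b, g) = -⅘ - 2/g (J(b, g) = -2/g - 4*⅕ = -2/g - ⅘ = -⅘ - 2/g)
1/J(-6, -8) + 36/((-149 - 10) - 15) = 1/(-⅘ - 2/(-8)) + 36/((-149 - 10) - 15) = 1/(-⅘ - 2*(-⅛)) + 36/(-159 - 15) = 1/(-⅘ + ¼) + 36/(-174) = 1/(-11/20) + 36*(-1/174) = 1*(-20/11) - 6/29 = -20/11 - 6/29 = -646/319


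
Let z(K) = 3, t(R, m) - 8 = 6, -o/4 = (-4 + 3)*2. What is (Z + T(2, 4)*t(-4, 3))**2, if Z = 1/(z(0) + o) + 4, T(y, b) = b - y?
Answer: 124609/121 ≈ 1029.8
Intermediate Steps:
o = 8 (o = -4*(-4 + 3)*2 = -(-4)*2 = -4*(-2) = 8)
t(R, m) = 14 (t(R, m) = 8 + 6 = 14)
Z = 45/11 (Z = 1/(3 + 8) + 4 = 1/11 + 4 = 45/11 ≈ 4.0909)
(Z + T(2, 4)*t(-4, 3))**2 = (45/11 + (4 - 1*2)*14)**2 = (45/11 + (4 - 2)*14)**2 = (45/11 + 2*14)**2 = (45/11 + 28)**2 = (353/11)**2 = 124609/121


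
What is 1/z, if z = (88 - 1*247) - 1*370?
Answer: -1/529 ≈ -0.0018904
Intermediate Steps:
z = -529 (z = (88 - 247) - 370 = -159 - 370 = -529)
1/z = 1/(-529) = -1/529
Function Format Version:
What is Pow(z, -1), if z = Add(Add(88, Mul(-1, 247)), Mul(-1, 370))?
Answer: Rational(-1, 529) ≈ -0.0018904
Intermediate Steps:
z = -529 (z = Add(Add(88, -247), -370) = Add(-159, -370) = -529)
Pow(z, -1) = Pow(-529, -1) = Rational(-1, 529)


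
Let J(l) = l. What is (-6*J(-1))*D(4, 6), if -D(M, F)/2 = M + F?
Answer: -120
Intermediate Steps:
D(M, F) = -2*F - 2*M (D(M, F) = -2*(M + F) = -2*(F + M) = -2*F - 2*M)
(-6*J(-1))*D(4, 6) = (-6*(-1))*(-2*6 - 2*4) = 6*(-12 - 8) = 6*(-20) = -120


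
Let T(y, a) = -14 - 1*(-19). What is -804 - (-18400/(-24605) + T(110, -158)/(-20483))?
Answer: -81116014607/100796843 ≈ -804.75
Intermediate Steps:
T(y, a) = 5 (T(y, a) = -14 + 19 = 5)
-804 - (-18400/(-24605) + T(110, -158)/(-20483)) = -804 - (-18400/(-24605) + 5/(-20483)) = -804 - (-18400*(-1/24605) + 5*(-1/20483)) = -804 - (3680/4921 - 5/20483) = -804 - 1*75352835/100796843 = -804 - 75352835/100796843 = -81116014607/100796843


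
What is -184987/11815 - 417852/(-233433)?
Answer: -4249460999/306445655 ≈ -13.867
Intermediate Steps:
-184987/11815 - 417852/(-233433) = -184987*1/11815 - 417852*(-1/233433) = -184987/11815 + 46428/25937 = -4249460999/306445655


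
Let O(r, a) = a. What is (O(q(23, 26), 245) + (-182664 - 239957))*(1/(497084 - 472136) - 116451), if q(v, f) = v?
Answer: 102257917615306/2079 ≈ 4.9186e+10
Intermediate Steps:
(O(q(23, 26), 245) + (-182664 - 239957))*(1/(497084 - 472136) - 116451) = (245 + (-182664 - 239957))*(1/(497084 - 472136) - 116451) = (245 - 422621)*(1/24948 - 116451) = -422376*(1/24948 - 116451) = -422376*(-2905219547/24948) = 102257917615306/2079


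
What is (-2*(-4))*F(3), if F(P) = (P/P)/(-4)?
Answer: -2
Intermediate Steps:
F(P) = -1/4 (F(P) = 1*(-1/4) = -1/4)
(-2*(-4))*F(3) = -2*(-4)*(-1/4) = 8*(-1/4) = -2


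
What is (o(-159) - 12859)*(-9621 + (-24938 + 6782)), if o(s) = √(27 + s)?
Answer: 357184443 - 55554*I*√33 ≈ 3.5718e+8 - 3.1913e+5*I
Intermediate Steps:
(o(-159) - 12859)*(-9621 + (-24938 + 6782)) = (√(27 - 159) - 12859)*(-9621 + (-24938 + 6782)) = (√(-132) - 12859)*(-9621 - 18156) = (2*I*√33 - 12859)*(-27777) = (-12859 + 2*I*√33)*(-27777) = 357184443 - 55554*I*√33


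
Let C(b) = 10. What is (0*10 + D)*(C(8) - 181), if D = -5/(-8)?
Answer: -855/8 ≈ -106.88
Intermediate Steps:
D = 5/8 (D = -5*(-⅛) = 5/8 ≈ 0.62500)
(0*10 + D)*(C(8) - 181) = (0*10 + 5/8)*(10 - 181) = (0 + 5/8)*(-171) = (5/8)*(-171) = -855/8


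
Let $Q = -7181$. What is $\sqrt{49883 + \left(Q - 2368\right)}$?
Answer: $\sqrt{40334} \approx 200.83$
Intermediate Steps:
$\sqrt{49883 + \left(Q - 2368\right)} = \sqrt{49883 - 9549} = \sqrt{40334}$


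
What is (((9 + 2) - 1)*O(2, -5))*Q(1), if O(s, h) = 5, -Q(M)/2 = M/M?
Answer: -100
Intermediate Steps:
Q(M) = -2 (Q(M) = -2*M/M = -2*1 = -2)
(((9 + 2) - 1)*O(2, -5))*Q(1) = (((9 + 2) - 1)*5)*(-2) = ((11 - 1)*5)*(-2) = (10*5)*(-2) = 50*(-2) = -100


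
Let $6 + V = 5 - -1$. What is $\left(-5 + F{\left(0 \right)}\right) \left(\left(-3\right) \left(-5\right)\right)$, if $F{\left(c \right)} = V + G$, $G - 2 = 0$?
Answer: $-45$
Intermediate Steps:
$G = 2$ ($G = 2 + 0 = 2$)
$V = 0$ ($V = -6 + \left(5 - -1\right) = -6 + \left(5 + 1\right) = -6 + 6 = 0$)
$F{\left(c \right)} = 2$ ($F{\left(c \right)} = 0 + 2 = 2$)
$\left(-5 + F{\left(0 \right)}\right) \left(\left(-3\right) \left(-5\right)\right) = \left(-5 + 2\right) \left(\left(-3\right) \left(-5\right)\right) = \left(-3\right) 15 = -45$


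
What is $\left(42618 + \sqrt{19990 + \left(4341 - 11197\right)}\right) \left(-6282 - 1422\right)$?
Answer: $-328329072 - 7704 \sqrt{13134} \approx -3.2921 \cdot 10^{8}$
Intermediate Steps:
$\left(42618 + \sqrt{19990 + \left(4341 - 11197\right)}\right) \left(-6282 - 1422\right) = \left(42618 + \sqrt{19990 + \left(4341 - 11197\right)}\right) \left(-7704\right) = \left(42618 + \sqrt{19990 - 6856}\right) \left(-7704\right) = \left(42618 + \sqrt{13134}\right) \left(-7704\right) = -328329072 - 7704 \sqrt{13134}$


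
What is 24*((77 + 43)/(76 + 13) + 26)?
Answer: 58416/89 ≈ 656.36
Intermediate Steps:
24*((77 + 43)/(76 + 13) + 26) = 24*(120/89 + 26) = 24*(2434/89) = 58416/89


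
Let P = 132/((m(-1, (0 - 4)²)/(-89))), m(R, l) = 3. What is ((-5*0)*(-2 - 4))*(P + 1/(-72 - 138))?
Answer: 0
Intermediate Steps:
P = -3916 (P = 132/((3/(-89))) = 132/((3*(-1/89))) = 132/(-3/89) = 132*(-89/3) = -3916)
((-5*0)*(-2 - 4))*(P + 1/(-72 - 138)) = ((-5*0)*(-2 - 4))*(-3916 + 1/(-72 - 138)) = (0*(-6))*(-3916 + 1/(-210)) = 0*(-3916 - 1/210) = 0*(-822361/210) = 0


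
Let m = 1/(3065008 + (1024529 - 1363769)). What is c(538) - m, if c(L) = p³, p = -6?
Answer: -588765889/2725768 ≈ -216.00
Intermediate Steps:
c(L) = -216 (c(L) = (-6)³ = -216)
m = 1/2725768 (m = 1/(3065008 - 339240) = 1/2725768 ≈ 3.6687e-7)
c(538) - m = -216 - 1*1/2725768 = -216 - 1/2725768 = -588765889/2725768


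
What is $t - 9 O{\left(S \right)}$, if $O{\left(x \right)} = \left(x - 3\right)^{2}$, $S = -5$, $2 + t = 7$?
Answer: $-571$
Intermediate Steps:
$t = 5$ ($t = -2 + 7 = 5$)
$O{\left(x \right)} = \left(-3 + x\right)^{2}$
$t - 9 O{\left(S \right)} = 5 - 9 \left(-3 - 5\right)^{2} = 5 - 9 \left(-8\right)^{2} = 5 - 576 = -571$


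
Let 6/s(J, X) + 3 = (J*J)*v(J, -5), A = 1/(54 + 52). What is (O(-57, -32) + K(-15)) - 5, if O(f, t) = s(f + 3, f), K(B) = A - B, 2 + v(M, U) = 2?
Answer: 849/106 ≈ 8.0094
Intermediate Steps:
v(M, U) = 0 (v(M, U) = -2 + 2 = 0)
A = 1/106 ≈ 0.0094340
s(J, X) = -2 (s(J, X) = 6/(-3 + (J*J)*0) = 6/(-3 + J**2*0) = 6/(-3 + 0) = 6/(-3) = 6*(-1/3) = -2)
K(B) = 1/106 - B
O(f, t) = -2
(O(-57, -32) + K(-15)) - 5 = (-2 + (1/106 - 1*(-15))) - 5 = (-2 + (1/106 + 15)) - 5 = (-2 + 1591/106) - 5 = 1379/106 - 5 = 849/106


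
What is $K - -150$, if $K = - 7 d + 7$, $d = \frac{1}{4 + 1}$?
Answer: $\frac{778}{5} \approx 155.6$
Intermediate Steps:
$d = \frac{1}{5} \approx 0.2$
$K = \frac{28}{5}$ ($K = \left(-7\right) \frac{1}{5} + 7 = - \frac{7}{5} + 7 = \frac{28}{5} \approx 5.6$)
$K - -150 = \frac{28}{5} - -150 = \frac{28}{5} + 150 = \frac{778}{5}$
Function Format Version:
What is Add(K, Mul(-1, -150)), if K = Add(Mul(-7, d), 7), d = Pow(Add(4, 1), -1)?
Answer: Rational(778, 5) ≈ 155.60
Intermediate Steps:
d = Rational(1, 5) (d = Pow(5, -1) = Rational(1, 5) ≈ 0.20000)
K = Rational(28, 5) (K = Add(Mul(-7, Rational(1, 5)), 7) = Add(Rational(-7, 5), 7) = Rational(28, 5) ≈ 5.6000)
Add(K, Mul(-1, -150)) = Add(Rational(28, 5), Mul(-1, -150)) = Add(Rational(28, 5), 150) = Rational(778, 5)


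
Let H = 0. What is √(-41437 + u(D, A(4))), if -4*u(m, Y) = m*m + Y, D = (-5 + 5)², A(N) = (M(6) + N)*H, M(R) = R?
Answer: I*√41437 ≈ 203.56*I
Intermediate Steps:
A(N) = 0 (A(N) = (6 + N)*0 = 0)
D = 0 (D = 0² = 0)
u(m, Y) = -Y/4 - m²/4 (u(m, Y) = -(m*m + Y)/4 = -(m² + Y)/4 = -(Y + m²)/4 = -Y/4 - m²/4)
√(-41437 + u(D, A(4))) = √(-41437 + (-¼*0 - ¼*0²)) = √(-41437 + (0 - ¼*0)) = √(-41437 + (0 + 0)) = √(-41437 + 0) = √(-41437) = I*√41437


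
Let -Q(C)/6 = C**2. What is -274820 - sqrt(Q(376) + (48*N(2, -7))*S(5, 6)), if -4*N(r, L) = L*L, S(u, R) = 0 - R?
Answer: -274820 - 2*I*sqrt(211182) ≈ -2.7482e+5 - 919.09*I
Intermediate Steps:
S(u, R) = -R
Q(C) = -6*C**2
N(r, L) = -L**2/4 (N(r, L) = -L*L/4 = -L**2/4)
-274820 - sqrt(Q(376) + (48*N(2, -7))*S(5, 6)) = -274820 - sqrt(-6*376**2 + (48*(-1/4*(-7)**2))*(-1*6)) = -274820 - sqrt(-6*141376 + (48*(-1/4*49))*(-6)) = -274820 - sqrt(-848256 + (48*(-49/4))*(-6)) = -274820 - sqrt(-848256 - 588*(-6)) = -274820 - sqrt(-848256 + 3528) = -274820 - sqrt(-844728) = -274820 - 2*I*sqrt(211182)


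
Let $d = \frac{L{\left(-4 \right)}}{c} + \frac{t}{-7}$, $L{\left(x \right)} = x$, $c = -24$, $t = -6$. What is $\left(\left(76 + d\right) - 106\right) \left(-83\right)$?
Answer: $\frac{101011}{42} \approx 2405.0$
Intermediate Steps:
$d = \frac{43}{42}$ ($d = - \frac{4}{-24} - \frac{6}{-7} = \left(-4\right) \left(- \frac{1}{24}\right) - - \frac{6}{7} = \frac{1}{6} + \frac{6}{7} = \frac{43}{42} \approx 1.0238$)
$\left(\left(76 + d\right) - 106\right) \left(-83\right) = \left(\left(76 + \frac{43}{42}\right) - 106\right) \left(-83\right) = \left(\frac{3235}{42} - 106\right) \left(-83\right) = \left(- \frac{1217}{42}\right) \left(-83\right) = \frac{101011}{42}$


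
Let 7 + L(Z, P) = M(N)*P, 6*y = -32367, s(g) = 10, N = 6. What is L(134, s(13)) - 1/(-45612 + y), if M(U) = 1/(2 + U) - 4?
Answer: -18668371/408052 ≈ -45.750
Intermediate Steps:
y = -10789/2 (y = (⅙)*(-32367) = -10789/2 ≈ -5394.5)
M(U) = -4 + 1/(2 + U)
L(Z, P) = -7 - 31*P/8 (L(Z, P) = -7 + ((-7 - 4*6)/(2 + 6))*P = -7 + ((-7 - 24)/8)*P = -7 + ((⅛)*(-31))*P = -7 - 31*P/8)
L(134, s(13)) - 1/(-45612 + y) = (-7 - 31/8*10) - 1/(-45612 - 10789/2) = (-7 - 155/4) - 1/(-102013/2) = -183/4 - 1*(-2/102013) = -183/4 + 2/102013 = -18668371/408052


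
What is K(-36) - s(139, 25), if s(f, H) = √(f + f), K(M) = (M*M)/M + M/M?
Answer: -35 - √278 ≈ -51.673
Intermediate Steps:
K(M) = 1 + M (K(M) = M²/M + 1 = M + 1 = 1 + M)
s(f, H) = √2*√f (s(f, H) = √(2*f) = √2*√f)
K(-36) - s(139, 25) = (1 - 36) - √2*√139 = -35 - √278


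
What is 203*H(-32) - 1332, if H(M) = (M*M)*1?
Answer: 206540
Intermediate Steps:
H(M) = M² (H(M) = M²*1 = M²)
203*H(-32) - 1332 = 203*(-32)² - 1332 = 203*1024 - 1332 = 207872 - 1332 = 206540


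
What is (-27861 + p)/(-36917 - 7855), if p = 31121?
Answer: -815/11193 ≈ -0.072813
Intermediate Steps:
(-27861 + p)/(-36917 - 7855) = (-27861 + 31121)/(-36917 - 7855) = 3260/(-44772) = 3260*(-1/44772) = -815/11193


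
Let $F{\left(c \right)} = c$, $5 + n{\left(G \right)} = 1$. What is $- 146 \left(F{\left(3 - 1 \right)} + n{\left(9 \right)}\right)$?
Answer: $292$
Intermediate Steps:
$n{\left(G \right)} = -4$ ($n{\left(G \right)} = -5 + 1 = -4$)
$- 146 \left(F{\left(3 - 1 \right)} + n{\left(9 \right)}\right) = - 146 \left(\left(3 - 1\right) - 4\right) = - 146 \left(2 - 4\right) = \left(-146\right) \left(-2\right) = 292$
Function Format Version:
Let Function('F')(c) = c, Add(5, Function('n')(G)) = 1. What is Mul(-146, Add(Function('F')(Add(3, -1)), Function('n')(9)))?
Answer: 292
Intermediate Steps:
Function('n')(G) = -4 (Function('n')(G) = Add(-5, 1) = -4)
Mul(-146, Add(Function('F')(Add(3, -1)), Function('n')(9))) = Mul(-146, Add(Add(3, -1), -4)) = Mul(-146, Add(2, -4)) = Mul(-146, -2) = 292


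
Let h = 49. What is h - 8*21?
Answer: -119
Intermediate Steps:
h - 8*21 = 49 - 8*21 = 49 - 168 = -119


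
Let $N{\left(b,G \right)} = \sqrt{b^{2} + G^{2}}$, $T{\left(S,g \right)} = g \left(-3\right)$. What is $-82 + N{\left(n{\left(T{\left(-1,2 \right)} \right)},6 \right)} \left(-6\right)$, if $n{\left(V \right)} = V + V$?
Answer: $-82 - 36 \sqrt{5} \approx -162.5$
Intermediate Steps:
$T{\left(S,g \right)} = - 3 g$
$n{\left(V \right)} = 2 V$
$N{\left(b,G \right)} = \sqrt{G^{2} + b^{2}}$
$-82 + N{\left(n{\left(T{\left(-1,2 \right)} \right)},6 \right)} \left(-6\right) = -82 + \sqrt{6^{2} + \left(2 \left(\left(-3\right) 2\right)\right)^{2}} \left(-6\right) = -82 + \sqrt{36 + \left(2 \left(-6\right)\right)^{2}} \left(-6\right) = -82 + \sqrt{36 + \left(-12\right)^{2}} \left(-6\right) = -82 + \sqrt{36 + 144} \left(-6\right) = -82 + \sqrt{180} \left(-6\right) = -82 + 6 \sqrt{5} \left(-6\right) = -82 - 36 \sqrt{5}$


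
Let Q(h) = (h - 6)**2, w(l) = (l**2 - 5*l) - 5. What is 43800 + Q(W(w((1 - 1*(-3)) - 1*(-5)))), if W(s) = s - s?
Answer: 43836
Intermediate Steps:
w(l) = -5 + l**2 - 5*l
W(s) = 0
Q(h) = (-6 + h)**2
43800 + Q(W(w((1 - 1*(-3)) - 1*(-5)))) = 43800 + (-6 + 0)**2 = 43800 + (-6)**2 = 43800 + 36 = 43836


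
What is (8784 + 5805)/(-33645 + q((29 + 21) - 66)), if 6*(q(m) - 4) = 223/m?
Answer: -1400544/3229759 ≈ -0.43364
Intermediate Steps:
q(m) = 4 + 223/(6*m) (q(m) = 4 + (223/m)/6 = 4 + 223/(6*m))
(8784 + 5805)/(-33645 + q((29 + 21) - 66)) = (8784 + 5805)/(-33645 + (4 + 223/(6*((29 + 21) - 66)))) = 14589/(-33645 + (4 + 223/(6*(50 - 66)))) = 14589/(-33645 + (4 + (223/6)/(-16))) = 14589/(-33645 + (4 + (223/6)*(-1/16))) = 14589/(-33645 + (4 - 223/96)) = 14589/(-33645 + 161/96) = 14589/(-3229759/96) = 14589*(-96/3229759) = -1400544/3229759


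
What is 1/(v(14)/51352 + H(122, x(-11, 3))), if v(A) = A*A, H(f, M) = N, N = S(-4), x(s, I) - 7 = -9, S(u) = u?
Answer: -262/1047 ≈ -0.25024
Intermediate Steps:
x(s, I) = -2 (x(s, I) = 7 - 9 = -2)
N = -4
H(f, M) = -4
v(A) = A**2
1/(v(14)/51352 + H(122, x(-11, 3))) = 1/(14**2/51352 - 4) = 1/(196*(1/51352) - 4) = 1/(1/262 - 4) = 1/(-1047/262) = -262/1047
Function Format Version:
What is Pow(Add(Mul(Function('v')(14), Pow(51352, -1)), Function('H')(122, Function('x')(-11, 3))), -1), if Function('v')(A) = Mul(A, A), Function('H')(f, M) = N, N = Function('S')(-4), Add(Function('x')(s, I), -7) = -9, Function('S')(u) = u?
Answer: Rational(-262, 1047) ≈ -0.25024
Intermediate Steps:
Function('x')(s, I) = -2 (Function('x')(s, I) = Add(7, -9) = -2)
N = -4
Function('H')(f, M) = -4
Function('v')(A) = Pow(A, 2)
Pow(Add(Mul(Function('v')(14), Pow(51352, -1)), Function('H')(122, Function('x')(-11, 3))), -1) = Pow(Add(Mul(Pow(14, 2), Pow(51352, -1)), -4), -1) = Pow(Add(Mul(196, Rational(1, 51352)), -4), -1) = Pow(Add(Rational(1, 262), -4), -1) = Pow(Rational(-1047, 262), -1) = Rational(-262, 1047)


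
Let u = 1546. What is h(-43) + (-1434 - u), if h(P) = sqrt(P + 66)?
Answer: -2980 + sqrt(23) ≈ -2975.2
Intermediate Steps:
h(P) = sqrt(66 + P)
h(-43) + (-1434 - u) = sqrt(66 - 43) + (-1434 - 1*1546) = sqrt(23) + (-1434 - 1546) = sqrt(23) - 2980 = -2980 + sqrt(23)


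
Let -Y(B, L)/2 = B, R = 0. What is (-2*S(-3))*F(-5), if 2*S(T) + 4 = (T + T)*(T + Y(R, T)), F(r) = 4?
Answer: -56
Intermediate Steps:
Y(B, L) = -2*B
S(T) = -2 + T² (S(T) = -2 + ((T + T)*(T - 2*0))/2 = -2 + ((2*T)*(T + 0))/2 = -2 + ((2*T)*T)/2 = -2 + (2*T²)/2 = -2 + T²)
(-2*S(-3))*F(-5) = -2*(-2 + (-3)²)*4 = -2*(-2 + 9)*4 = -2*7*4 = -14*4 = -56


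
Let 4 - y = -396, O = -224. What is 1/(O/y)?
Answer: -25/14 ≈ -1.7857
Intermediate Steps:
y = 400 (y = 4 - 1*(-396) = 4 + 396 = 400)
1/(O/y) = 1/(-224/400) = 1/(-224*1/400) = 1/(-14/25) = -25/14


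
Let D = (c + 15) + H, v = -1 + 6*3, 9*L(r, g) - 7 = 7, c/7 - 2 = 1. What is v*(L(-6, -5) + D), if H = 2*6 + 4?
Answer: 8194/9 ≈ 910.44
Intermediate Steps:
c = 21 (c = 14 + 7*1 = 14 + 7 = 21)
L(r, g) = 14/9 (L(r, g) = 7/9 + (⅑)*7 = 7/9 + 7/9 = 14/9)
H = 16 (H = 12 + 4 = 16)
v = 17 (v = -1 + 18 = 17)
D = 52 (D = (21 + 15) + 16 = 36 + 16 = 52)
v*(L(-6, -5) + D) = 17*(14/9 + 52) = 17*(482/9) = 8194/9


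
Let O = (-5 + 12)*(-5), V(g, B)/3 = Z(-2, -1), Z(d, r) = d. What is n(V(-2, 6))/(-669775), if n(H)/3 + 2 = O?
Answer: 111/669775 ≈ 0.00016573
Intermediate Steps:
V(g, B) = -6 (V(g, B) = 3*(-2) = -6)
O = -35 (O = 7*(-5) = -35)
n(H) = -111 (n(H) = -6 + 3*(-35) = -6 - 105 = -111)
n(V(-2, 6))/(-669775) = -111/(-669775) = -111*(-1/669775) = 111/669775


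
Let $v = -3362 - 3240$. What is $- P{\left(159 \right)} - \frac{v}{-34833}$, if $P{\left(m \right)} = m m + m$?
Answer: $- \frac{886158122}{34833} \approx -25440.0$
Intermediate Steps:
$P{\left(m \right)} = m + m^{2}$ ($P{\left(m \right)} = m^{2} + m = m + m^{2}$)
$v = -6602$
$- P{\left(159 \right)} - \frac{v}{-34833} = - 159 \left(1 + 159\right) - - \frac{6602}{-34833} = - 159 \cdot 160 - \left(-6602\right) \left(- \frac{1}{34833}\right) = \left(-1\right) 25440 - \frac{6602}{34833} = -25440 - \frac{6602}{34833} = - \frac{886158122}{34833}$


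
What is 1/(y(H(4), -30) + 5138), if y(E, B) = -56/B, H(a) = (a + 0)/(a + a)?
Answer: 15/77098 ≈ 0.00019456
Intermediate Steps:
H(a) = ½ (H(a) = a/((2*a)) = a*(1/(2*a)) = ½)
1/(y(H(4), -30) + 5138) = 1/(-56/(-30) + 5138) = 1/(-56*(-1/30) + 5138) = 1/(28/15 + 5138) = 1/(77098/15) = 15/77098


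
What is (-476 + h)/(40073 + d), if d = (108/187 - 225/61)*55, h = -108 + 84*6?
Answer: -41480/20689133 ≈ -0.0020049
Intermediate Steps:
h = 396 (h = -108 + 504 = 396)
d = -177435/1037 (d = (108*(1/187) - 225*1/61)*55 = (108/187 - 225/61)*55 = -35487/11407*55 = -177435/1037 ≈ -171.10)
(-476 + h)/(40073 + d) = (-476 + 396)/(40073 - 177435/1037) = -80/41378266/1037 = -80*1037/41378266 = -41480/20689133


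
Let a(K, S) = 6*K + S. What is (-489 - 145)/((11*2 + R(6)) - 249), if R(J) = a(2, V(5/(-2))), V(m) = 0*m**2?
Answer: 634/215 ≈ 2.9488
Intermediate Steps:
V(m) = 0
a(K, S) = S + 6*K
R(J) = 12 (R(J) = 0 + 6*2 = 0 + 12 = 12)
(-489 - 145)/((11*2 + R(6)) - 249) = (-489 - 145)/((11*2 + 12) - 249) = -634/((22 + 12) - 249) = -634/(34 - 249) = -634/(-215) = -634*(-1/215) = 634/215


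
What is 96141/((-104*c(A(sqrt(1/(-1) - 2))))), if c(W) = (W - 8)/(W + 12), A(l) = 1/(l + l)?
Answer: 110658291/79976 - 480705*I*sqrt(3)/9997 ≈ 1383.6 - 83.286*I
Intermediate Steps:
A(l) = 1/(2*l)
c(W) = (-8 + W)/(12 + W)
96141/((-104*c(A(sqrt(1/(-1) - 2))))) = 96141/((-104*(-8 + 1/(2*(sqrt(1/(-1) - 2))))/(12 + 1/(2*(sqrt(1/(-1) - 2)))))) = 96141/((-104*(-8 + 1/(2*(sqrt(-1 - 2))))/(12 + 1/(2*(sqrt(-1 - 2)))))) = 96141/((-104*(-8 + 1/(2*(sqrt(-3))))/(12 + 1/(2*(sqrt(-3)))))) = 96141/((-104*(-8 + 1/(2*((I*sqrt(3)))))/(12 + 1/(2*((I*sqrt(3))))))) = 96141/((-104*(-8 + (-I*sqrt(3)/3)/2)/(12 + (-I*sqrt(3)/3)/2))) = 96141/((-104*(-8 - I*sqrt(3)/6)/(12 - I*sqrt(3)/6))) = 96141*(-(12 - I*sqrt(3)/6)/(104*(-8 - I*sqrt(3)/6))) = -96141*(12 - I*sqrt(3)/6)/(104*(-8 - I*sqrt(3)/6))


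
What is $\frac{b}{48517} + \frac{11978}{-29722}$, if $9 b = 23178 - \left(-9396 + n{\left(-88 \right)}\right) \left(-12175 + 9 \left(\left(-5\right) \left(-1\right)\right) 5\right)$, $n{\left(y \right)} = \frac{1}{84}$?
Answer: $- \frac{10025365959629}{38934601398} \approx -257.49$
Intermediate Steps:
$n{\left(y \right)} = \frac{1}{84}$
$b = - \frac{4714872949}{378}$ ($b = \frac{23178 - \left(-9396 + \frac{1}{84}\right) \left(-12175 + 9 \left(\left(-5\right) \left(-1\right)\right) 5\right)}{9} = \frac{23178 - - \frac{789263 \left(-12175 + 9 \cdot 5 \cdot 5\right)}{84}}{9} = \frac{23178 - - \frac{789263 \left(-12175 + 45 \cdot 5\right)}{84}}{9} = \frac{23178 - - \frac{789263 \left(-12175 + 225\right)}{84}}{9} = \frac{23178 - \left(- \frac{789263}{84}\right) \left(-11950\right)}{9} = \frac{23178 - \frac{4715846425}{42}}{9} = \frac{1}{9} \left(- \frac{4714872949}{42}\right) = - \frac{4714872949}{378} \approx -1.2473 \cdot 10^{7}$)
$\frac{b}{48517} + \frac{11978}{-29722} = - \frac{4714872949}{378 \cdot 48517} + \frac{11978}{-29722} = \left(- \frac{4714872949}{378}\right) \frac{1}{48517} + 11978 \left(- \frac{1}{29722}\right) = - \frac{4714872949}{18339426} - \frac{5989}{14861} = - \frac{10025365959629}{38934601398}$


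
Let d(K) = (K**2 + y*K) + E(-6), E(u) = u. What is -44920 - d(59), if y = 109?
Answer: -54826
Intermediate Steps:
d(K) = -6 + K**2 + 109*K (d(K) = (K**2 + 109*K) - 6 = -6 + K**2 + 109*K)
-44920 - d(59) = -44920 - (-6 + 59**2 + 109*59) = -44920 - (-6 + 3481 + 6431) = -44920 - 1*9906 = -44920 - 9906 = -54826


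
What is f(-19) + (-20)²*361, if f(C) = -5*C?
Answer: 144495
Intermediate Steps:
f(-19) + (-20)²*361 = -5*(-19) + (-20)²*361 = 95 + 400*361 = 95 + 144400 = 144495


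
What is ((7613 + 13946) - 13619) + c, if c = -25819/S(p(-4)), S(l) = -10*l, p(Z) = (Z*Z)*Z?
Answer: 5055781/640 ≈ 7899.7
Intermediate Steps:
p(Z) = Z³ (p(Z) = Z²*Z = Z³)
c = -25819/640 (c = -25819/((-10*(-4)³)) = -25819/((-10*(-64))) = -25819/640 ≈ -40.342)
((7613 + 13946) - 13619) + c = ((7613 + 13946) - 13619) - 25819/640 = (21559 - 13619) - 25819/640 = 7940 - 25819/640 = 5055781/640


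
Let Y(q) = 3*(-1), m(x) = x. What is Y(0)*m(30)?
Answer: -90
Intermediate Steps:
Y(q) = -3
Y(0)*m(30) = -3*30 = -90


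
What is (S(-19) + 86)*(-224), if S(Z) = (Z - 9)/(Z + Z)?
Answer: -369152/19 ≈ -19429.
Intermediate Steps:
S(Z) = (-9 + Z)/(2*Z) (S(Z) = (-9 + Z)/((2*Z)) = (-9 + Z)*(1/(2*Z)) = (-9 + Z)/(2*Z))
(S(-19) + 86)*(-224) = ((½)*(-9 - 19)/(-19) + 86)*(-224) = ((½)*(-1/19)*(-28) + 86)*(-224) = (14/19 + 86)*(-224) = (1648/19)*(-224) = -369152/19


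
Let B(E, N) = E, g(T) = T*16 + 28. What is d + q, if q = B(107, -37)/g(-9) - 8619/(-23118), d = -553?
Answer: -247407881/446948 ≈ -553.55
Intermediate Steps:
g(T) = 28 + 16*T (g(T) = 16*T + 28 = 28 + 16*T)
q = -245637/446948 (q = 107/(28 + 16*(-9)) - 8619/(-23118) = 107/(28 - 144) - 8619*(-1/23118) = 107/(-116) + 2873/7706 = 107*(-1/116) + 2873/7706 = -107/116 + 2873/7706 = -245637/446948 ≈ -0.54959)
d + q = -553 - 245637/446948 = -247407881/446948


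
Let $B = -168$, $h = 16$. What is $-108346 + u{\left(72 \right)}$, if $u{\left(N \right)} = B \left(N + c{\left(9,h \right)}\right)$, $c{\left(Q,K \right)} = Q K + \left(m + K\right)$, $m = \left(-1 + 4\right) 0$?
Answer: $-147322$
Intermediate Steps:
$m = 0$ ($m = 3 \cdot 0 = 0$)
$c{\left(Q,K \right)} = K + K Q$ ($c{\left(Q,K \right)} = Q K + \left(0 + K\right) = K Q + K = K + K Q$)
$u{\left(N \right)} = -26880 - 168 N$ ($u{\left(N \right)} = - 168 \left(N + 16 \left(1 + 9\right)\right) = - 168 \left(N + 16 \cdot 10\right) = - 168 \left(N + 160\right) = - 168 \left(160 + N\right) = -26880 - 168 N$)
$-108346 + u{\left(72 \right)} = -108346 - 38976 = -147322$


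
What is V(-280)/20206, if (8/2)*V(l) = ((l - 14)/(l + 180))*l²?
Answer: 28812/10103 ≈ 2.8518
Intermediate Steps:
V(l) = l²*(-14 + l)/(4*(180 + l)) (V(l) = (((l - 14)/(l + 180))*l²)/4 = (((-14 + l)/(180 + l))*l²)/4 = (l²*(-14 + l)/(180 + l))/4 = l²*(-14 + l)/(4*(180 + l)))
V(-280)/20206 = ((¼)*(-280)²*(-14 - 280)/(180 - 280))/20206 = ((¼)*78400*(-294)/(-100))*(1/20206) = ((¼)*78400*(-1/100)*(-294))*(1/20206) = 57624*(1/20206) = 28812/10103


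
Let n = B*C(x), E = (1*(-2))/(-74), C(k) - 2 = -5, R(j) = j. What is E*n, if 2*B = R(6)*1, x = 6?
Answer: -9/37 ≈ -0.24324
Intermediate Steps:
C(k) = -3 (C(k) = 2 - 5 = -3)
B = 3 (B = (6*1)/2 = (½)*6 = 3)
E = 1/37 (E = -2*(-1/74) = 1/37 ≈ 0.027027)
n = -9 (n = 3*(-3) = -9)
E*n = (1/37)*(-9) = -9/37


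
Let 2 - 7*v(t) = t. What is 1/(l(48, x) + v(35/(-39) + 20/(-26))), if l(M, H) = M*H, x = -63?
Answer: -21/63493 ≈ -0.00033075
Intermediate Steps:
v(t) = 2/7 - t/7
l(M, H) = H*M
1/(l(48, x) + v(35/(-39) + 20/(-26))) = 1/(-63*48 + (2/7 - (35/(-39) + 20/(-26))/7)) = 1/(-3024 + (2/7 - (35*(-1/39) + 20*(-1/26))/7)) = 1/(-3024 + (2/7 - (-35/39 - 10/13)/7)) = 1/(-3024 + (2/7 - ⅐*(-5/3))) = 1/(-3024 + (2/7 + 5/21)) = 1/(-3024 + 11/21) = 1/(-63493/21) = -21/63493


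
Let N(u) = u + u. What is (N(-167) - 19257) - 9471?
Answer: -29062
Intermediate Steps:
N(u) = 2*u
(N(-167) - 19257) - 9471 = (2*(-167) - 19257) - 9471 = (-334 - 19257) - 9471 = -19591 - 9471 = -29062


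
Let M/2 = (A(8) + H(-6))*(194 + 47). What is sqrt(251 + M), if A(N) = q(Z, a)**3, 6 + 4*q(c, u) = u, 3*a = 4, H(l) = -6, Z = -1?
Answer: I*sqrt(1103673)/18 ≈ 58.364*I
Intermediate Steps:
a = 4/3 (a = (1/3)*4 = 4/3 ≈ 1.3333)
q(c, u) = -3/2 + u/4
A(N) = -343/216 (A(N) = (-3/2 + (1/4)*(4/3))**3 = (-3/2 + 1/3)**3 = (-7/6)**3 = -343/216)
M = -394999/108 (M = 2*((-343/216 - 6)*(194 + 47)) = 2*(-1639/216*241) = 2*(-394999/216) = -394999/108 ≈ -3657.4)
sqrt(251 + M) = sqrt(251 - 394999/108) = sqrt(-367891/108) = I*sqrt(1103673)/18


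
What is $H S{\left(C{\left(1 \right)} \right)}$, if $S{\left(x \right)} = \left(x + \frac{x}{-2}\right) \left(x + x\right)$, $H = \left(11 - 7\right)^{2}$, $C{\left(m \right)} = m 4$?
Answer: $256$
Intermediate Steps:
$C{\left(m \right)} = 4 m$
$H = 16$ ($H = 4^{2} = 16$)
$S{\left(x \right)} = x^{2}$ ($S{\left(x \right)} = \left(x + x \left(- \frac{1}{2}\right)\right) 2 x = \left(x - \frac{x}{2}\right) 2 x = \frac{x}{2} \cdot 2 x = x^{2}$)
$H S{\left(C{\left(1 \right)} \right)} = 16 \left(4 \cdot 1\right)^{2} = 16 \cdot 4^{2} = 16 \cdot 16 = 256$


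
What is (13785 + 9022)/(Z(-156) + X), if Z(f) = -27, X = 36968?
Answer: 22807/36941 ≈ 0.61739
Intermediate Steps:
(13785 + 9022)/(Z(-156) + X) = (13785 + 9022)/(-27 + 36968) = 22807/36941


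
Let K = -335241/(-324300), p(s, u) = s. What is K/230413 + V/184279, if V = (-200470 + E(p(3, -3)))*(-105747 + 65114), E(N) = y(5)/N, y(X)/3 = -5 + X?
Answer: 202890144320765828413/4589955968238700 ≈ 44203.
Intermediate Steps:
y(X) = -15 + 3*X (y(X) = 3*(-5 + X) = -15 + 3*X)
E(N) = 0 (E(N) = (-15 + 3*5)/N = (-15 + 15)/N = 0/N = 0)
K = 111747/108100 (K = -335241*(-1/324300) = 111747/108100 ≈ 1.0337)
V = 8145697510 (V = (-200470 + 0)*(-105747 + 65114) = -200470*(-40633) = 8145697510)
K/230413 + V/184279 = (111747/108100)/230413 + 8145697510/184279 = (111747/108100)*(1/230413) + 8145697510*(1/184279) = 111747/24907645300 + 8145697510/184279 = 202890144320765828413/4589955968238700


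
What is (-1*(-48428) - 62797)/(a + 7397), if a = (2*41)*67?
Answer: -14369/12891 ≈ -1.1147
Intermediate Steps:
a = 5494 (a = 82*67 = 5494)
(-1*(-48428) - 62797)/(a + 7397) = (-1*(-48428) - 62797)/(5494 + 7397) = (48428 - 62797)/12891 = -14369*1/12891 = -14369/12891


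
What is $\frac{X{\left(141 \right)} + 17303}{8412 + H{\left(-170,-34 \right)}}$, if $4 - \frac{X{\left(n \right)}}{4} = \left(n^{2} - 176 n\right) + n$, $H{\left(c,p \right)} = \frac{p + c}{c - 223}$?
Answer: $\frac{956169}{220408} \approx 4.3382$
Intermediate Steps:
$H{\left(c,p \right)} = \frac{c + p}{-223 + c}$
$X{\left(n \right)} = 16 - 4 n^{2} + 700 n$ ($X{\left(n \right)} = 16 - 4 \left(\left(n^{2} - 176 n\right) + n\right) = 16 - 4 \left(n^{2} - 175 n\right) = 16 - \left(- 700 n + 4 n^{2}\right) = 16 - 4 n^{2} + 700 n$)
$\frac{X{\left(141 \right)} + 17303}{8412 + H{\left(-170,-34 \right)}} = \frac{\left(16 - 4 \cdot 141^{2} + 700 \cdot 141\right) + 17303}{8412 + \frac{-170 - 34}{-223 - 170}} = \frac{\left(16 - 79524 + 98700\right) + 17303}{8412 + \frac{1}{-393} \left(-204\right)} = \frac{\left(16 - 79524 + 98700\right) + 17303}{8412 - - \frac{68}{131}} = \frac{19192 + 17303}{8412 + \frac{68}{131}} = \frac{36495}{\frac{1102040}{131}} = 36495 \cdot \frac{131}{1102040} = \frac{956169}{220408}$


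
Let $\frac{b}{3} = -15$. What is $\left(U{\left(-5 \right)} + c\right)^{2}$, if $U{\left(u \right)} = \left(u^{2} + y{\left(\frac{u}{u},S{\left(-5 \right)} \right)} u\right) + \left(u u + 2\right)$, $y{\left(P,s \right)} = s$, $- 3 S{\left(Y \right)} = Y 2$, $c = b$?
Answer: $\frac{841}{9} \approx 93.444$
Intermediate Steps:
$b = -45$ ($b = 3 \left(-15\right) = -45$)
$c = -45$
$S{\left(Y \right)} = - \frac{2 Y}{3}$ ($S{\left(Y \right)} = - \frac{Y 2}{3} = - \frac{2 Y}{3}$)
$U{\left(u \right)} = 2 + 2 u^{2} + \frac{10 u}{3}$ ($U{\left(u \right)} = \left(u^{2} + \left(- \frac{2}{3}\right) \left(-5\right) u\right) + \left(u u + 2\right) = \left(u^{2} + \frac{10 u}{3}\right) + \left(u^{2} + 2\right) = \left(u^{2} + \frac{10 u}{3}\right) + \left(2 + u^{2}\right) = 2 + 2 u^{2} + \frac{10 u}{3}$)
$\left(U{\left(-5 \right)} + c\right)^{2} = \left(\left(2 + 2 \left(-5\right)^{2} + \frac{10}{3} \left(-5\right)\right) - 45\right)^{2} = \left(\left(2 + 2 \cdot 25 - \frac{50}{3}\right) - 45\right)^{2} = \left(\left(2 + 50 - \frac{50}{3}\right) - 45\right)^{2} = \left(\frac{106}{3} - 45\right)^{2} = \left(- \frac{29}{3}\right)^{2} = \frac{841}{9}$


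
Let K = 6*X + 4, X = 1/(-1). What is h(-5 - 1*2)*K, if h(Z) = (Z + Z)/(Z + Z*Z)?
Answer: ⅔ ≈ 0.66667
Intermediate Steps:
h(Z) = 2*Z/(Z + Z²) (h(Z) = (2*Z)/(Z + Z²) = 2*Z/(Z + Z²))
X = -1
K = -2 (K = 6*(-1) + 4 = -6 + 4 = -2)
h(-5 - 1*2)*K = (2/(1 + (-5 - 1*2)))*(-2) = (2/(1 + (-5 - 2)))*(-2) = (2/(1 - 7))*(-2) = (2/(-6))*(-2) = (2*(-⅙))*(-2) = -⅓*(-2) = ⅔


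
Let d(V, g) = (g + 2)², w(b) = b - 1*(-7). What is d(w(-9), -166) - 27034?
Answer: -138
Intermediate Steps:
w(b) = 7 + b (w(b) = b + 7 = 7 + b)
d(V, g) = (2 + g)²
d(w(-9), -166) - 27034 = (2 - 166)² - 27034 = (-164)² - 27034 = 26896 - 27034 = -138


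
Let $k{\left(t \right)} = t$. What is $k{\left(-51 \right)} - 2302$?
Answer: $-2353$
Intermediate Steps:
$k{\left(-51 \right)} - 2302 = -51 - 2302 = -2353$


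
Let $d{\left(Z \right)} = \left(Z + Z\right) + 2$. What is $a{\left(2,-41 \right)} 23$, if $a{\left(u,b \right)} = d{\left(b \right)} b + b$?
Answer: $74497$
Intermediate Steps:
$d{\left(Z \right)} = 2 + 2 Z$ ($d{\left(Z \right)} = 2 Z + 2 = 2 + 2 Z$)
$a{\left(u,b \right)} = b + b \left(2 + 2 b\right)$ ($a{\left(u,b \right)} = \left(2 + 2 b\right) b + b = b \left(2 + 2 b\right) + b = b + b \left(2 + 2 b\right)$)
$a{\left(2,-41 \right)} 23 = - 41 \left(3 + 2 \left(-41\right)\right) 23 = - 41 \left(3 - 82\right) 23 = \left(-41\right) \left(-79\right) 23 = 3239 \cdot 23 = 74497$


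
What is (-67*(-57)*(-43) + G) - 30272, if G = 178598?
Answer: -15891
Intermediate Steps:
(-67*(-57)*(-43) + G) - 30272 = (-67*(-57)*(-43) + 178598) - 30272 = (3819*(-43) + 178598) - 30272 = (-164217 + 178598) - 30272 = 14381 - 30272 = -15891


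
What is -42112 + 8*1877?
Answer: -27096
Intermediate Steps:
-42112 + 8*1877 = -42112 + 15016 = -27096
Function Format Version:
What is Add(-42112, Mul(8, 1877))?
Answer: -27096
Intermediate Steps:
Add(-42112, Mul(8, 1877)) = Add(-42112, 15016) = -27096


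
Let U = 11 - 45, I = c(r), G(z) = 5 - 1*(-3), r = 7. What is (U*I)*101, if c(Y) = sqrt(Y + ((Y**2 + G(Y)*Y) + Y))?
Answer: -3434*sqrt(119) ≈ -37461.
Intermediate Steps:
G(z) = 8 (G(z) = 5 + 3 = 8)
c(Y) = sqrt(Y**2 + 10*Y) (c(Y) = sqrt(Y + ((Y**2 + 8*Y) + Y)) = sqrt(Y + (Y**2 + 9*Y)) = sqrt(Y**2 + 10*Y))
I = sqrt(119) (I = sqrt(7*(10 + 7)) = sqrt(7*17) = sqrt(119) ≈ 10.909)
U = -34
(U*I)*101 = -34*sqrt(119)*101 = -3434*sqrt(119)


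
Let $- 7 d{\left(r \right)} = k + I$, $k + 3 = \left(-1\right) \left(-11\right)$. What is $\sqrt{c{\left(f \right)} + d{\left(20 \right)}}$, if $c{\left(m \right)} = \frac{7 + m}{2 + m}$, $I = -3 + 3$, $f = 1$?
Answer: $\frac{4 \sqrt{42}}{21} \approx 1.2344$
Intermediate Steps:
$I = 0$
$k = 8$ ($k = -3 - -11 = -3 + 11 = 8$)
$c{\left(m \right)} = \frac{7 + m}{2 + m}$
$d{\left(r \right)} = - \frac{8}{7}$ ($d{\left(r \right)} = - \frac{8 + 0}{7} = \left(- \frac{1}{7}\right) 8 = - \frac{8}{7}$)
$\sqrt{c{\left(f \right)} + d{\left(20 \right)}} = \sqrt{\frac{7 + 1}{2 + 1} - \frac{8}{7}} = \sqrt{\frac{1}{3} \cdot 8 - \frac{8}{7}} = \sqrt{\frac{8}{3} - \frac{8}{7}} = \sqrt{\frac{32}{21}} = \frac{4 \sqrt{42}}{21}$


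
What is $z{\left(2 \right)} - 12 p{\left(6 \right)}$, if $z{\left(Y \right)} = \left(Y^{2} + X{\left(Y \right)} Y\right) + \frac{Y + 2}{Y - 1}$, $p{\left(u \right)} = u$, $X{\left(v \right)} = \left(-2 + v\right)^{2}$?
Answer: $-64$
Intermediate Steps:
$z{\left(Y \right)} = Y^{2} + Y \left(-2 + Y\right)^{2} + \frac{2 + Y}{-1 + Y}$ ($z{\left(Y \right)} = \left(Y^{2} + \left(-2 + Y\right)^{2} Y\right) + \frac{Y + 2}{Y - 1} = \left(Y^{2} + Y \left(-2 + Y\right)^{2}\right) + \frac{2 + Y}{-1 + Y} = Y^{2} + Y \left(-2 + Y\right)^{2} + \frac{2 + Y}{-1 + Y}$)
$z{\left(2 \right)} - 12 p{\left(6 \right)} = \frac{2 + 2^{4} - 4 \cdot 2^{3} - 6 + 7 \cdot 2^{2}}{-1 + 2} - 72 = \frac{2 + 16 - 32 - 6 + 7 \cdot 4}{1} - 72 = 1 \left(2 + 16 - 32 - 6 + 28\right) - 72 = 1 \cdot 8 - 72 = 8 - 72 = -64$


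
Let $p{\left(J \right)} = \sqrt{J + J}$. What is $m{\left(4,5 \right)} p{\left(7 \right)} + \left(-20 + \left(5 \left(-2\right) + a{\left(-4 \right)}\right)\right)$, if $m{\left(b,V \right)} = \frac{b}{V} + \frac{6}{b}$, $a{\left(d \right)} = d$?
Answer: $-34 + \frac{23 \sqrt{14}}{10} \approx -25.394$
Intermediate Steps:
$m{\left(b,V \right)} = \frac{6}{b} + \frac{b}{V}$
$p{\left(J \right)} = \sqrt{2} \sqrt{J}$ ($p{\left(J \right)} = \sqrt{2 J} = \sqrt{2} \sqrt{J}$)
$m{\left(4,5 \right)} p{\left(7 \right)} + \left(-20 + \left(5 \left(-2\right) + a{\left(-4 \right)}\right)\right) = \left(\frac{6}{4} + \frac{4}{5}\right) \sqrt{2} \sqrt{7} + \left(-20 + \left(5 \left(-2\right) - 4\right)\right) = \left(6 \cdot \frac{1}{4} + 4 \cdot \frac{1}{5}\right) \sqrt{14} - 34 = \left(\frac{3}{2} + \frac{4}{5}\right) \sqrt{14} - 34 = \frac{23 \sqrt{14}}{10} - 34 = -34 + \frac{23 \sqrt{14}}{10}$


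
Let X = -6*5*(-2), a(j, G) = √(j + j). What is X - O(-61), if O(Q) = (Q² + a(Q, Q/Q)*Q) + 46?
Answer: -3707 + 61*I*√122 ≈ -3707.0 + 673.77*I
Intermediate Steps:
a(j, G) = √2*√j (a(j, G) = √(2*j) = √2*√j)
O(Q) = 46 + Q² + √2*Q^(3/2) (O(Q) = (Q² + (√2*√Q)*Q) + 46 = (Q² + √2*Q^(3/2)) + 46 = 46 + Q² + √2*Q^(3/2))
X = 60 (X = -30*(-2) = 60)
X - O(-61) = 60 - (46 + (-61)² + √2*(-61)^(3/2)) = 60 - (46 + 3721 + √2*(-61*I*√61)) = 60 - (46 + 3721 - 61*I*√122) = 60 - (3767 - 61*I*√122) = 60 + (-3767 + 61*I*√122) = -3707 + 61*I*√122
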